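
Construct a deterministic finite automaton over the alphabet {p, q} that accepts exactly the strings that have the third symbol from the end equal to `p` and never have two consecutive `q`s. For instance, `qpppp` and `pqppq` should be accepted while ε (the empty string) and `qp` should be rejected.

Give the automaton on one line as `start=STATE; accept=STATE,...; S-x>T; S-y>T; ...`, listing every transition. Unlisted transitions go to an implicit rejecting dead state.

start=A; accept=H,I,J; A-p>B; A-q>C; B-p>D; B-q>E; C-p>F; C-q>G; D-p>H; D-q>I; E-p>J; E-q>K; F-p>L; F-q>M; G-p>N; G-q>O; H-p>H; H-q>I; I-p>J; I-q>K; J-p>L; J-q>M; K-p>N; K-q>O; L-p>H; L-q>I; M-p>J; M-q>K; N-p>P; N-q>Q; O-p>N; O-q>O; P-p>R; P-q>S; Q-p>T; Q-q>K; R-p>R; R-q>S; S-p>T; S-q>K; T-p>P; T-q>Q

Handle the two conditions separately and then intersect. One (15 states) tracks the last 3 symbols read; the other (3 states) tracks partial matches of the forbidden pattern `qq`. Each combined state is a pair, one component from each; accept when both components accept.
20 states suffice.
       p  q 
>  A   B  C 
   B   D  E 
   C   F  G 
   D   H  I 
   E   J  K 
   F   L  M 
   G   N  O 
 * H   H  I 
 * I   J  K 
 * J   L  M 
   K   N  O 
   L   H  I 
   M   J  K 
   N   P  Q 
   O   N  O 
   P   R  S 
   Q   T  K 
   R   R  S 
   S   T  K 
   T   P  Q 
(> = start, * = accepting)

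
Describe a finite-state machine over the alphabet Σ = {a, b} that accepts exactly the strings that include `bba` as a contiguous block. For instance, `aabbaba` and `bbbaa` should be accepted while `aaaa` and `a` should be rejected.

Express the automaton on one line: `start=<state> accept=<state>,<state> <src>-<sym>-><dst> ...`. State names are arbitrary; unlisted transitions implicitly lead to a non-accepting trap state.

Track how much of `bba` has been matched so far: state s0 is no progress, s3 is the absorbing accept state reached once `bba` has occurred. Intermediate states record partial matches; on a mismatch, fall back to the longest reusable overlap.
With 4 states:
        a   b  
>  s0   s0  s1 
   s1   s0  s2 
   s2   s3  s2 
 * s3   s3  s3 
(> = start, * = accepting)

start=s0 accept=s3 s0-a->s0 s0-b->s1 s1-a->s0 s1-b->s2 s2-a->s3 s2-b->s2 s3-a->s3 s3-b->s3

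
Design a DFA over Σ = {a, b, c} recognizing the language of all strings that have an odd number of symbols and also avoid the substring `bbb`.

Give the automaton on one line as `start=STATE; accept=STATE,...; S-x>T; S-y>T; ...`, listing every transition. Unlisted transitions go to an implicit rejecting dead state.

Handle the two conditions separately and then intersect. One (2 states) tracks the input length modulo 2; the other (4 states) tracks partial matches of the forbidden pattern `bbb`. Each combined state is a pair, one component from each; accept when both components accept. Minimizing collapses redundant product states.
        a   b   c  
>  s0   s1  s2  s1 
 * s1   s0  s3  s0 
 * s2   s0  s4  s0 
   s3   s1  s5  s1 
   s4   s1  s6  s1 
 * s5   s0  s6  s0 
   s6   s6  s6  s6 
(> = start, * = accepting)

start=s0; accept=s1,s2,s5; s0-a>s1; s0-b>s2; s0-c>s1; s1-a>s0; s1-b>s3; s1-c>s0; s2-a>s0; s2-b>s4; s2-c>s0; s3-a>s1; s3-b>s5; s3-c>s1; s4-a>s1; s4-b>s6; s4-c>s1; s5-a>s0; s5-b>s6; s5-c>s0; s6-a>s6; s6-b>s6; s6-c>s6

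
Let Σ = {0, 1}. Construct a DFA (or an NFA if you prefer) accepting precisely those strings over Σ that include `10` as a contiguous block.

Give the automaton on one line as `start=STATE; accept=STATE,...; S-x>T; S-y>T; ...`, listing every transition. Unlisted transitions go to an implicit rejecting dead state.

States q0..q1 record the length of the longest prefix of `10` that matches the current input suffix. Reaching q2 means `10` has been seen, and we stay there forever. Accept from q2.
3 states suffice.
        0   1  
>  q0   q0  q1 
   q1   q2  q1 
 * q2   q2  q2 
(> = start, * = accepting)

start=q0; accept=q2; q0-0>q0; q0-1>q1; q1-0>q2; q1-1>q1; q2-0>q2; q2-1>q2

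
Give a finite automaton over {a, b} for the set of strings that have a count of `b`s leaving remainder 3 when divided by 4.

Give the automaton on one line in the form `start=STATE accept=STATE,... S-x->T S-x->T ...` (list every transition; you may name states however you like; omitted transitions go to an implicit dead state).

start=S0 accept=S3 S0-a->S0 S0-b->S1 S1-a->S1 S1-b->S2 S2-a->S2 S2-b->S3 S3-a->S3 S3-b->S0

The only thing that matters is how many `b`s have appeared, reduced mod 4. Use one state per residue: S0 for 0, …, S3 for 3. Reading `b` moves to the next residue; anything else stays put. S3 is accepting.
4 states suffice.
        a   b  
>  S0   S0  S1 
   S1   S1  S2 
   S2   S2  S3 
 * S3   S3  S0 
(> = start, * = accepting)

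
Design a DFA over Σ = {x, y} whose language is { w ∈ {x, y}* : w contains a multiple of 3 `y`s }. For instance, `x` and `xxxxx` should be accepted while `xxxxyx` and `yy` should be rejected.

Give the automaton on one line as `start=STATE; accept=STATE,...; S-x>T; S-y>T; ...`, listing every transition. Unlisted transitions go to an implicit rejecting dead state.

Keep the running count of `y`s modulo 3: each `y` advances along the cycle s0 → s1 → s2 → s0 while other symbols loop. Accept at s0.
A 3-state machine:
        x   y  
>* s0   s0  s1 
   s1   s1  s2 
   s2   s2  s0 
(> = start, * = accepting)

start=s0; accept=s0; s0-x>s0; s0-y>s1; s1-x>s1; s1-y>s2; s2-x>s2; s2-y>s0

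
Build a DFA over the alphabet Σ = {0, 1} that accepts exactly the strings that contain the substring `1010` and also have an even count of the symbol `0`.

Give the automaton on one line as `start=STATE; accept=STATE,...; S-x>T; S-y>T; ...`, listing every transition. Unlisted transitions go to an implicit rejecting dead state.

start=A; accept=I; A-0>B; A-1>C; B-0>A; B-1>D; C-0>E; C-1>C; D-0>F; D-1>D; E-0>A; E-1>G; F-0>B; F-1>H; G-0>I; G-1>D; H-0>J; H-1>C; I-0>J; I-1>I; J-0>I; J-1>J

Run two small machines in parallel and take their product. One (5 states) tracks whether and how much of `1010` has been seen; the other (2 states) tracks the count of `0`s modulo 2. Each combined state is a pair, one component from each; accept when both components accept.
A 10-state machine:
       0  1 
>  A   B  C 
   B   A  D 
   C   E  C 
   D   F  D 
   E   A  G 
   F   B  H 
   G   I  D 
   H   J  C 
 * I   J  I 
   J   I  J 
(> = start, * = accepting)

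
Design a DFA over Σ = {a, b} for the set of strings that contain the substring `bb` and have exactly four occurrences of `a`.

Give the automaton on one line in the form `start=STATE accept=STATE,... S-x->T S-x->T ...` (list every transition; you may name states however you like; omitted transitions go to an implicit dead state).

Build one automaton per condition and run them in lockstep. The first has 3 states tracking whether and how much of `bb` has been seen; the second has 6 states tracking the count of `a`s, saturating at 5. A product state is a pair (one from each), accepting exactly when both do.
          a    b  
>  q0     q1   q2 
   q1     q3   q4 
   q2     q1   q5 
   q3     q6   q7 
   q4     q3   q8 
   q5     q8   q5 
   q6     q9  q10 
   q7     q6  q11 
   q8    q11   q8 
   q9    q12  q13 
   q10    q9  q14 
   q11   q14  q11 
   q12   q12  q15 
   q13   q12  q16 
   q14   q16  q14 
   q15   q12  q17 
 * q16   q17  q16 
   q17   q17  q17 
(> = start, * = accepting)

start=q0 accept=q16 q0-a->q1 q0-b->q2 q1-a->q3 q1-b->q4 q2-a->q1 q2-b->q5 q3-a->q6 q3-b->q7 q4-a->q3 q4-b->q8 q5-a->q8 q5-b->q5 q6-a->q9 q6-b->q10 q7-a->q6 q7-b->q11 q8-a->q11 q8-b->q8 q9-a->q12 q9-b->q13 q10-a->q9 q10-b->q14 q11-a->q14 q11-b->q11 q12-a->q12 q12-b->q15 q13-a->q12 q13-b->q16 q14-a->q16 q14-b->q14 q15-a->q12 q15-b->q17 q16-a->q17 q16-b->q16 q17-a->q17 q17-b->q17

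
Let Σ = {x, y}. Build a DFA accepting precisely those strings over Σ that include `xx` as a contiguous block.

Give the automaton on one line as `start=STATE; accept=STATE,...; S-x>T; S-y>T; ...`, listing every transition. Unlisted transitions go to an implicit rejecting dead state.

Track how much of `xx` has been matched so far: state S0 is no progress, S2 is the absorbing accept state reached once `xx` has occurred. Intermediate states record partial matches; on a mismatch, fall back to the longest reusable overlap.
        x   y  
>  S0   S1  S0 
   S1   S2  S0 
 * S2   S2  S2 
(> = start, * = accepting)

start=S0; accept=S2; S0-x>S1; S0-y>S0; S1-x>S2; S1-y>S0; S2-x>S2; S2-y>S2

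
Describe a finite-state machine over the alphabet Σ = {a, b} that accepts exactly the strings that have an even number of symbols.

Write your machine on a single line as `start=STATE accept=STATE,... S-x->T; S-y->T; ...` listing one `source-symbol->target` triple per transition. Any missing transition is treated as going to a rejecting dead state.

Only the length mod 2 matters, so use a 2-cycle: from any state, every input symbol moves to the next state, wrapping q1 back to q0. Mark q0 accepting.
2 states suffice.
        a   b  
>* q0   q1  q1 
   q1   q0  q0 
(> = start, * = accepting)

start=q0; accept=q0; q0-a->q1; q0-b->q1; q1-a->q0; q1-b->q0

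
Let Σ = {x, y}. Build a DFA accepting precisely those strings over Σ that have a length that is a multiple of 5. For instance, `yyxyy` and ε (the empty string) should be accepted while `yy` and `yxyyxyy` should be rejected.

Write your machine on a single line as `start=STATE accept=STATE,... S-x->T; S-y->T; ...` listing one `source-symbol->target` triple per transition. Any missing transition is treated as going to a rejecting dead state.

Count input length modulo 5: every symbol advances one step around the cycle S0 → S1 → S2 → S3 → S4 → S0. Accept at S0.
5 states suffice.
        x   y  
>* S0   S1  S1 
   S1   S2  S2 
   S2   S3  S3 
   S3   S4  S4 
   S4   S0  S0 
(> = start, * = accepting)

start=S0; accept=S0; S0-x->S1; S0-y->S1; S1-x->S2; S1-y->S2; S2-x->S3; S2-y->S3; S3-x->S4; S3-y->S4; S4-x->S0; S4-y->S0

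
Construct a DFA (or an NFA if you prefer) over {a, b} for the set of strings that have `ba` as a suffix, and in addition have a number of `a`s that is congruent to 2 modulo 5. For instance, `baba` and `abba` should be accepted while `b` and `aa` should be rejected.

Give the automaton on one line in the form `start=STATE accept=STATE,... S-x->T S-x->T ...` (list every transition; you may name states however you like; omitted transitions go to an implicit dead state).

Build one automaton per condition and run them in lockstep. One (3 states) tracks how much of the suffix `ba` has currently been matched; the other (5 states) tracks the count of `a`s modulo 5. Each combined state is a pair, one component from each; accept when both components accept. Equivalent product states are then merged.
With 7 states:
        a   b  
>  q0   q1  q0 
   q1   q2  q3 
   q2   q4  q2 
   q3   q5  q3 
   q4   q6  q4 
 * q5   q4  q2 
   q6   q0  q6 
(> = start, * = accepting)

start=q0 accept=q5 q0-a->q1 q0-b->q0 q1-a->q2 q1-b->q3 q2-a->q4 q2-b->q2 q3-a->q5 q3-b->q3 q4-a->q6 q4-b->q4 q5-a->q4 q5-b->q2 q6-a->q0 q6-b->q6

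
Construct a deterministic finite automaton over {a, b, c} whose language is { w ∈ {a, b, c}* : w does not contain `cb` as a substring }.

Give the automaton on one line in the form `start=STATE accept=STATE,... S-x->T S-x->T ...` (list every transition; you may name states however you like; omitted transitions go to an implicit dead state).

start=q0 accept=q0,q1 q0-a->q0 q0-b->q0 q0-c->q1 q1-a->q0 q1-b->q2 q1-c->q1 q2-a->q2 q2-b->q2 q2-c->q2

This is the complement of 'contains `cb`'. Use the same substring-matching states — q0 through q2 holding how much of `cb` has just been matched — but flip the accepting set: everything except the trap q2 accepts.
A 3-state machine:
        a   b   c  
>* q0   q0  q0  q1 
 * q1   q0  q2  q1 
   q2   q2  q2  q2 
(> = start, * = accepting)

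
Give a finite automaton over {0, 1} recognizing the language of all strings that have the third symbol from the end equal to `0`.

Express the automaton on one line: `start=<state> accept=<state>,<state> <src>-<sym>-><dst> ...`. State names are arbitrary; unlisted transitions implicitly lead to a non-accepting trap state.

Because acceptance depends on a position counted from the end, the machine has to buffer the most recent 3 symbols. Make each state the string of the last up-to-3 symbols read; on input `x` shift the window left and append `x`. Accept when the buffered window has length 3 and begins with `0`.
A 15-state machine:
          0    1  
>  S0     S1   S2 
   S1     S3   S4 
   S2     S5   S6 
   S3     S7   S8 
   S4     S9  S10 
   S5    S11  S12 
   S6    S13  S14 
 * S7     S7   S8 
 * S8     S9  S10 
 * S9    S11  S12 
 * S10   S13  S14 
   S11    S7   S8 
   S12    S9  S10 
   S13   S11  S12 
   S14   S13  S14 
(> = start, * = accepting)

start=S0 accept=S7,S8,S9,S10 S0-0->S1 S0-1->S2 S1-0->S3 S1-1->S4 S2-0->S5 S2-1->S6 S3-0->S7 S3-1->S8 S4-0->S9 S4-1->S10 S5-0->S11 S5-1->S12 S6-0->S13 S6-1->S14 S7-0->S7 S7-1->S8 S8-0->S9 S8-1->S10 S9-0->S11 S9-1->S12 S10-0->S13 S10-1->S14 S11-0->S7 S11-1->S8 S12-0->S9 S12-1->S10 S13-0->S11 S13-1->S12 S14-0->S13 S14-1->S14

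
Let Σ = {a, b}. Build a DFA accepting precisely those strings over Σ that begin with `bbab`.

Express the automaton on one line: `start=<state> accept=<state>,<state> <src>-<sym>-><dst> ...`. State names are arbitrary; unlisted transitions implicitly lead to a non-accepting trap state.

Walk along `bbab` while the input agrees: from q0 take `b` to q1, and so on. Any deviation drops to the rejecting sink q5. Once q4 is reached the prefix is confirmed and every continuation is accepted.
With 6 states:
        a   b  
>  q0   q5  q1 
   q1   q5  q2 
   q2   q3  q5 
   q3   q5  q4 
 * q4   q4  q4 
   q5   q5  q5 
(> = start, * = accepting)

start=q0 accept=q4 q0-a->q5 q0-b->q1 q1-a->q5 q1-b->q2 q2-a->q3 q2-b->q5 q3-a->q5 q3-b->q4 q4-a->q4 q4-b->q4 q5-a->q5 q5-b->q5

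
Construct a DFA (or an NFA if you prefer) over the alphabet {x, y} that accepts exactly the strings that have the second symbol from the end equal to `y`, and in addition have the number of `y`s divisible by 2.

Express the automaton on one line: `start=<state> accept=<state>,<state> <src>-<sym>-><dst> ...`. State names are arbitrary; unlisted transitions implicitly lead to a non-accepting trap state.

start=q0 accept=q6,q9 q0-x->q1 q0-y->q2 q1-x->q3 q1-y->q4 q2-x->q5 q2-y->q6 q3-x->q3 q3-y->q4 q4-x->q5 q4-y->q6 q5-x->q7 q5-y->q8 q6-x->q9 q6-y->q10 q7-x->q7 q7-y->q8 q8-x->q9 q8-y->q10 q9-x->q3 q9-y->q4 q10-x->q5 q10-y->q6

Build one automaton per condition and run them in lockstep. The first has 7 states tracking the last 2 symbols read; the second has 2 states tracking the count of `y`s modulo 2. A product state is a pair (one from each), accepting exactly when both do.
11 states suffice.
          x    y  
>  q0     q1   q2 
   q1     q3   q4 
   q2     q5   q6 
   q3     q3   q4 
   q4     q5   q6 
   q5     q7   q8 
 * q6     q9  q10 
   q7     q7   q8 
   q8     q9  q10 
 * q9     q3   q4 
   q10    q5   q6 
(> = start, * = accepting)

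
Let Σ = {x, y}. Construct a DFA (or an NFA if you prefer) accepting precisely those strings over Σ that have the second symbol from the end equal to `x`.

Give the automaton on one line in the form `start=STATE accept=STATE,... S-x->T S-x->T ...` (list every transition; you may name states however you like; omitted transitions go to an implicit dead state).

A DFA must remember the last 2 symbols (since which symbol is second-to-last isn't known until the input ends). Use one state per possible window of the last ≤2 symbols; accept from those whose window starts with `x`.
A 7-state machine:
        x   y  
>  s0   s1  s2 
   s1   s3  s4 
   s2   s5  s6 
 * s3   s3  s4 
 * s4   s5  s6 
   s5   s3  s4 
   s6   s5  s6 
(> = start, * = accepting)

start=s0 accept=s3,s4 s0-x->s1 s0-y->s2 s1-x->s3 s1-y->s4 s2-x->s5 s2-y->s6 s3-x->s3 s3-y->s4 s4-x->s5 s4-y->s6 s5-x->s3 s5-y->s4 s6-x->s5 s6-y->s6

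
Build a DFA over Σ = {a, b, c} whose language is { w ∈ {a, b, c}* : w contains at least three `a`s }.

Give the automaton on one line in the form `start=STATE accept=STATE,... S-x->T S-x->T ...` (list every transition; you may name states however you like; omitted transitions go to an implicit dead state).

Count `a`s, saturating at 4: states S0 through S3 mean 0 through 3 `a`s seen; S4 means more than 3. Each `a` increments (capped at S4); other symbols loop. Accept from {S3, S4}.
A 5-state machine:
        a   b   c  
>  S0   S1  S0  S0 
   S1   S2  S1  S1 
   S2   S3  S2  S2 
 * S3   S4  S3  S3 
 * S4   S4  S4  S4 
(> = start, * = accepting)

start=S0 accept=S3,S4 S0-a->S1 S0-b->S0 S0-c->S0 S1-a->S2 S1-b->S1 S1-c->S1 S2-a->S3 S2-b->S2 S2-c->S2 S3-a->S4 S3-b->S3 S3-c->S3 S4-a->S4 S4-b->S4 S4-c->S4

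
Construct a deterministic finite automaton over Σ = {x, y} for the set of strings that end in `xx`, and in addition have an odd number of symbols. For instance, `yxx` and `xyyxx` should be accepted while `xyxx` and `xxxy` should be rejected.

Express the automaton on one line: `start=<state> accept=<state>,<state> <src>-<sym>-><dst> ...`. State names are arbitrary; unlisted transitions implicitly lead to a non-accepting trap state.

Run two small machines in parallel and take their product. One (3 states) tracks how much of the suffix `xx` has currently been matched; the other (2 states) tracks the input length modulo 2. Each combined state is a pair, one component from each; accept when both components accept. Equivalent product states are then merged.
A 4-state machine:
        x   y  
>  S0   S1  S1 
   S1   S2  S0 
   S2   S3  S1 
 * S3   S2  S0 
(> = start, * = accepting)

start=S0 accept=S3 S0-x->S1 S0-y->S1 S1-x->S2 S1-y->S0 S2-x->S3 S2-y->S1 S3-x->S2 S3-y->S0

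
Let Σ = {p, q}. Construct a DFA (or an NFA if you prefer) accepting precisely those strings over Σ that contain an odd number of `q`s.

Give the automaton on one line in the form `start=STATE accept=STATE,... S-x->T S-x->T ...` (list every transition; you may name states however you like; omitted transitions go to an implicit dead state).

The only thing that matters is how many `q`s have appeared, reduced mod 2. Use one state per residue: S0 for 0, …, S1 for 1. Reading `q` moves to the next residue; anything else stays put. S1 is accepting.
        p   q  
>  S0   S0  S1 
 * S1   S1  S0 
(> = start, * = accepting)

start=S0 accept=S1 S0-p->S0 S0-q->S1 S1-p->S1 S1-q->S0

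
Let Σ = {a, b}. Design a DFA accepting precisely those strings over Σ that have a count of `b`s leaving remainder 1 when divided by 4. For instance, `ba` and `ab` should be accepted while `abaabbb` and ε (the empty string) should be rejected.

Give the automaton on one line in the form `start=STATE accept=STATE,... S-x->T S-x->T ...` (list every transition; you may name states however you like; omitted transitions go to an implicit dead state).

start=S0 accept=S1 S0-a->S0 S0-b->S1 S1-a->S1 S1-b->S2 S2-a->S2 S2-b->S3 S3-a->S3 S3-b->S0

The only thing that matters is how many `b`s have appeared, reduced mod 4. Use one state per residue: S0 for 0, …, S3 for 3. Reading `b` moves to the next residue; anything else stays put. S1 is accepting.
A 4-state machine:
        a   b  
>  S0   S0  S1 
 * S1   S1  S2 
   S2   S2  S3 
   S3   S3  S0 
(> = start, * = accepting)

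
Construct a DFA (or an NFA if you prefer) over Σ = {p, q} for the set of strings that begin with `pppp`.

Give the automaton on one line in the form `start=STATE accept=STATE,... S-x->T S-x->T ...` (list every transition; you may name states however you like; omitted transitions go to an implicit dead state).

Walk along `pppp` while the input agrees: from S0 take `p` to S1, and so on. Any deviation drops to the rejecting sink S5. Once S4 is reached the prefix is confirmed and every continuation is accepted.
A 6-state machine:
        p   q  
>  S0   S1  S5 
   S1   S2  S5 
   S2   S3  S5 
   S3   S4  S5 
 * S4   S4  S4 
   S5   S5  S5 
(> = start, * = accepting)

start=S0 accept=S4 S0-p->S1 S0-q->S5 S1-p->S2 S1-q->S5 S2-p->S3 S2-q->S5 S3-p->S4 S3-q->S5 S4-p->S4 S4-q->S4 S5-p->S5 S5-q->S5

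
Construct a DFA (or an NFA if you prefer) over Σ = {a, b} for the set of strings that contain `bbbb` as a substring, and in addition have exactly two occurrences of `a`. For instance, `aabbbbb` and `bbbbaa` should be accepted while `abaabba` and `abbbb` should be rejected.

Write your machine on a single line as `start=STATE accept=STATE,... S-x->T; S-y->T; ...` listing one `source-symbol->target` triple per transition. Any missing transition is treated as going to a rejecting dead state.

Build one automaton per condition and run them in lockstep. The first has 5 states tracking whether and how much of `bbbb` has been seen; the second has 4 states tracking the count of `a`s, saturating at 3. A product state is a pair (one from each), accepting exactly when both do. Minimizing collapses redundant product states.
16 states suffice.
          a    b  
>  q0     q1   q2 
   q1     q3   q4 
   q2     q1   q5 
   q3     q6   q7 
   q4     q3   q8 
   q5     q1   q9 
   q6     q6   q6 
   q7     q6  q10 
   q8     q3  q11 
   q9     q1  q12 
   q10    q6  q13 
   q11    q3  q14 
   q12   q14  q12 
   q13    q6  q15 
   q14   q15  q14 
 * q15    q6  q15 
(> = start, * = accepting)

start=q0; accept=q15; q0-a->q1; q0-b->q2; q1-a->q3; q1-b->q4; q2-a->q1; q2-b->q5; q3-a->q6; q3-b->q7; q4-a->q3; q4-b->q8; q5-a->q1; q5-b->q9; q6-a->q6; q6-b->q6; q7-a->q6; q7-b->q10; q8-a->q3; q8-b->q11; q9-a->q1; q9-b->q12; q10-a->q6; q10-b->q13; q11-a->q3; q11-b->q14; q12-a->q14; q12-b->q12; q13-a->q6; q13-b->q15; q14-a->q15; q14-b->q14; q15-a->q6; q15-b->q15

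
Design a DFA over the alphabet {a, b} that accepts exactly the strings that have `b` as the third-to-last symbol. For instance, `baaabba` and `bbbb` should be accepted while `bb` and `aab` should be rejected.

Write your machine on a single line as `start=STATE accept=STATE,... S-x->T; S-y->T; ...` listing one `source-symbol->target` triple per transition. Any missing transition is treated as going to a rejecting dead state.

Because acceptance depends on a position counted from the end, the machine has to buffer the most recent 3 symbols. Make each state the string of the last up-to-3 symbols read; on input `x` shift the window left and append `x`. Accept when the buffered window has length 3 and begins with `b`.
15 states suffice.
          a    b  
>  q0     q1   q2 
   q1     q3   q4 
   q2     q5   q6 
   q3     q7   q8 
   q4     q9  q10 
   q5    q11  q12 
   q6    q13  q14 
   q7     q7   q8 
   q8     q9  q10 
   q9    q11  q12 
   q10   q13  q14 
 * q11    q7   q8 
 * q12    q9  q10 
 * q13   q11  q12 
 * q14   q13  q14 
(> = start, * = accepting)

start=q0; accept=q11,q12,q13,q14; q0-a->q1; q0-b->q2; q1-a->q3; q1-b->q4; q2-a->q5; q2-b->q6; q3-a->q7; q3-b->q8; q4-a->q9; q4-b->q10; q5-a->q11; q5-b->q12; q6-a->q13; q6-b->q14; q7-a->q7; q7-b->q8; q8-a->q9; q8-b->q10; q9-a->q11; q9-b->q12; q10-a->q13; q10-b->q14; q11-a->q7; q11-b->q8; q12-a->q9; q12-b->q10; q13-a->q11; q13-b->q12; q14-a->q13; q14-b->q14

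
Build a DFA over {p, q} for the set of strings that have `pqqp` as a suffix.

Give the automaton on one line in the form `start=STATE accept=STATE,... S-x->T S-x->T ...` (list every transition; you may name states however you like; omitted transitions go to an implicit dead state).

Remember how much of `pqqp` the current input suffix matches. State A means no match yet; B means the last symbol is `p`; C means the last 2 symbols are `pq`; D means the last 3 symbols are `pqq`; E means the last 4 symbols are `pqqp`. Only E accepts. On a mismatch, fall back to the longest proper suffix that is still a prefix of `pqqp`.
A 5-state machine:
       p  q 
>  A   B  A 
   B   B  C 
   C   B  D 
   D   E  A 
 * E   B  C 
(> = start, * = accepting)

start=A accept=E A-p->B A-q->A B-p->B B-q->C C-p->B C-q->D D-p->E D-q->A E-p->B E-q->C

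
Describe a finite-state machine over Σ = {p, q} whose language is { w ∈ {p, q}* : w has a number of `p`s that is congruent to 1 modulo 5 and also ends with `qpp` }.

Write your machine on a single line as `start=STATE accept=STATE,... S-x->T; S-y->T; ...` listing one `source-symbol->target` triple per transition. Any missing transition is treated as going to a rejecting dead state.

start=s0; accept=s7; s0-p->s1; s0-q->s0; s1-p->s2; s1-q->s1; s2-p->s3; s2-q->s2; s3-p->s4; s3-q->s3; s4-p->s0; s4-q->s5; s5-p->s6; s5-q->s5; s6-p->s7; s6-q->s0; s7-p->s2; s7-q->s1

Build one automaton per condition and run them in lockstep. The first has 5 states tracking the count of `p`s modulo 5; the second has 4 states tracking how much of the suffix `qpp` has currently been matched. A product state is a pair (one from each), accepting exactly when both do. After merging equivalent states the machine shrinks.
With 8 states:
        p   q  
>  s0   s1  s0 
   s1   s2  s1 
   s2   s3  s2 
   s3   s4  s3 
   s4   s0  s5 
   s5   s6  s5 
   s6   s7  s0 
 * s7   s2  s1 
(> = start, * = accepting)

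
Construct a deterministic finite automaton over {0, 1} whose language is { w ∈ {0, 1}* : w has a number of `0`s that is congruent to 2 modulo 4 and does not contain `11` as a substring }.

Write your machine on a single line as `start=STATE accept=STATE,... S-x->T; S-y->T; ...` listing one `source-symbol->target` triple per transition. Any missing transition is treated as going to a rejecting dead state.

Build one automaton per condition and run them in lockstep. One (4 states) tracks the count of `0`s modulo 4; the other (3 states) tracks partial matches of the forbidden pattern `11`. Each combined state is a pair, one component from each; accept when both components accept.
          0    1  
>  s0     s1   s2 
   s1     s3   s4 
   s2     s1   s5 
 * s3     s6   s7 
   s4     s3   s8 
   s5     s8   s5 
   s6     s0   s9 
 * s7     s6  s10 
   s8    s10   s8 
   s9     s0  s11 
   s10   s11  s10 
   s11    s5  s11 
(> = start, * = accepting)

start=s0; accept=s3,s7; s0-0->s1; s0-1->s2; s1-0->s3; s1-1->s4; s2-0->s1; s2-1->s5; s3-0->s6; s3-1->s7; s4-0->s3; s4-1->s8; s5-0->s8; s5-1->s5; s6-0->s0; s6-1->s9; s7-0->s6; s7-1->s10; s8-0->s10; s8-1->s8; s9-0->s0; s9-1->s11; s10-0->s11; s10-1->s10; s11-0->s5; s11-1->s11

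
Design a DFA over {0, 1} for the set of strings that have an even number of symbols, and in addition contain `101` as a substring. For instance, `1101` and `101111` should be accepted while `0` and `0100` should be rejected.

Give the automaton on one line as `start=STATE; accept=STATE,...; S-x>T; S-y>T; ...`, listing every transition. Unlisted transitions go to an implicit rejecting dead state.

Build one automaton per condition and run them in lockstep. The first has 2 states tracking the input length modulo 2; the second has 4 states tracking whether and how much of `101` has been seen. A product state is a pair (one from each), accepting exactly when both do.
An 8-state machine:
        0   1  
>  s0   s1  s2 
   s1   s0  s3 
   s2   s4  s3 
   s3   s5  s2 
   s4   s1  s6 
   s5   s0  s7 
   s6   s7  s7 
 * s7   s6  s6 
(> = start, * = accepting)

start=s0; accept=s7; s0-0>s1; s0-1>s2; s1-0>s0; s1-1>s3; s2-0>s4; s2-1>s3; s3-0>s5; s3-1>s2; s4-0>s1; s4-1>s6; s5-0>s0; s5-1>s7; s6-0>s7; s6-1>s7; s7-0>s6; s7-1>s6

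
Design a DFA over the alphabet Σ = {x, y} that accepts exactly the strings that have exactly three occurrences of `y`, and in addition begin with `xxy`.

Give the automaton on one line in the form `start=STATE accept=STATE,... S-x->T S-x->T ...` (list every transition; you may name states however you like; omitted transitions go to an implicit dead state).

start=q0 accept=q6 q0-x->q1 q0-y->q2 q1-x->q3 q1-y->q2 q2-x->q2 q2-y->q2 q3-x->q2 q3-y->q4 q4-x->q4 q4-y->q5 q5-x->q5 q5-y->q6 q6-x->q6 q6-y->q2

Handle the two conditions separately and then intersect. One (5 states) tracks the count of `y`s, saturating at 4; the other (5 states) tracks whether the input so far still matches the prefix `xxy`. Each combined state is a pair, one component from each; accept when both components accept. After merging equivalent states the machine shrinks.
        x   y  
>  q0   q1  q2 
   q1   q3  q2 
   q2   q2  q2 
   q3   q2  q4 
   q4   q4  q5 
   q5   q5  q6 
 * q6   q6  q2 
(> = start, * = accepting)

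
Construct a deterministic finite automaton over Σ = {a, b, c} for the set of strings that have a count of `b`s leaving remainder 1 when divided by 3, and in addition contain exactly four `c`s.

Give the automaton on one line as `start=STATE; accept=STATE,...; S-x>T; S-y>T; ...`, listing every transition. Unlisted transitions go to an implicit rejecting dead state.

Handle the two conditions separately and then intersect. One (3 states) tracks the count of `b`s modulo 3; the other (6 states) tracks the count of `c`s, saturating at 5. Each combined state is a pair, one component from each; accept when both components accept.
With 18 states:
          a    b    c  
>  S0     S0   S1   S2 
   S1     S1   S3   S4 
   S2     S2   S4   S5 
   S3     S3   S0   S6 
   S4     S4   S6   S7 
   S5     S5   S7   S8 
   S6     S6   S2   S9 
   S7     S7   S9  S10 
   S8     S8  S10  S11 
   S9     S9   S5  S12 
   S10   S10  S12  S13 
   S11   S11  S13  S14 
   S12   S12   S8  S15 
 * S13   S13  S15  S16 
   S14   S14  S16  S14 
   S15   S15  S11  S17 
   S16   S16  S17  S16 
   S17   S17  S14  S17 
(> = start, * = accepting)

start=S0; accept=S13; S0-a>S0; S0-b>S1; S0-c>S2; S1-a>S1; S1-b>S3; S1-c>S4; S2-a>S2; S2-b>S4; S2-c>S5; S3-a>S3; S3-b>S0; S3-c>S6; S4-a>S4; S4-b>S6; S4-c>S7; S5-a>S5; S5-b>S7; S5-c>S8; S6-a>S6; S6-b>S2; S6-c>S9; S7-a>S7; S7-b>S9; S7-c>S10; S8-a>S8; S8-b>S10; S8-c>S11; S9-a>S9; S9-b>S5; S9-c>S12; S10-a>S10; S10-b>S12; S10-c>S13; S11-a>S11; S11-b>S13; S11-c>S14; S12-a>S12; S12-b>S8; S12-c>S15; S13-a>S13; S13-b>S15; S13-c>S16; S14-a>S14; S14-b>S16; S14-c>S14; S15-a>S15; S15-b>S11; S15-c>S17; S16-a>S16; S16-b>S17; S16-c>S16; S17-a>S17; S17-b>S14; S17-c>S17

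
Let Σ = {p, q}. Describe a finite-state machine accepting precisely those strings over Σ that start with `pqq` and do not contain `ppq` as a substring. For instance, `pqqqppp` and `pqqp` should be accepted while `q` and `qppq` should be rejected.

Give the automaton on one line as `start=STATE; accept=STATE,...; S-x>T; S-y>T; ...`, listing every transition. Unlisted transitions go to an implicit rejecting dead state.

start=s0; accept=s7,s8,s9; s0-p>s1; s0-q>s2; s1-p>s3; s1-q>s4; s2-p>s5; s2-q>s2; s3-p>s3; s3-q>s6; s4-p>s5; s4-q>s7; s5-p>s3; s5-q>s2; s6-p>s6; s6-q>s6; s7-p>s8; s7-q>s7; s8-p>s9; s8-q>s7; s9-p>s9; s9-q>s10; s10-p>s10; s10-q>s10

Handle the two conditions separately and then intersect. The first has 5 states tracking whether the input so far still matches the prefix `pqq`; the second has 4 states tracking partial matches of the forbidden pattern `ppq`. A product state is a pair (one from each), accepting exactly when both do.
An 11-state machine:
          p    q  
>  s0     s1   s2 
   s1     s3   s4 
   s2     s5   s2 
   s3     s3   s6 
   s4     s5   s7 
   s5     s3   s2 
   s6     s6   s6 
 * s7     s8   s7 
 * s8     s9   s7 
 * s9     s9  s10 
   s10   s10  s10 
(> = start, * = accepting)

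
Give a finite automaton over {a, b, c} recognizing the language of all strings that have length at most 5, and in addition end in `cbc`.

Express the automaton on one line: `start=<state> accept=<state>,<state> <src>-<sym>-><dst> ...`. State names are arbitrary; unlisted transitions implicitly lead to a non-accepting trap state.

Run two small machines in parallel and take their product. One (7 states) tracks the input length, saturating at 6; the other (4 states) tracks how much of the suffix `cbc` has currently been matched. Each combined state is a pair, one component from each; accept when both components accept.
With 22 states:
          a    b    c  
>  q0     q1   q1   q2 
   q1     q3   q3   q4 
   q2     q3   q5   q4 
   q3     q6   q6   q7 
   q4     q6   q8   q7 
   q5     q6   q6   q9 
   q6    q10  q10  q11 
   q7    q10  q12  q11 
   q8    q10  q10  q13 
 * q9    q10  q12  q11 
   q10   q14  q14  q15 
   q11   q14  q16  q15 
   q12   q14  q14  q17 
 * q13   q14  q16  q15 
   q14   q18  q18  q19 
   q15   q18  q20  q19 
   q16   q18  q18  q21 
 * q17   q18  q20  q19 
   q18   q18  q18  q19 
   q19   q18  q20  q19 
   q20   q18  q18  q21 
   q21   q18  q20  q19 
(> = start, * = accepting)

start=q0 accept=q9,q13,q17 q0-a->q1 q0-b->q1 q0-c->q2 q1-a->q3 q1-b->q3 q1-c->q4 q2-a->q3 q2-b->q5 q2-c->q4 q3-a->q6 q3-b->q6 q3-c->q7 q4-a->q6 q4-b->q8 q4-c->q7 q5-a->q6 q5-b->q6 q5-c->q9 q6-a->q10 q6-b->q10 q6-c->q11 q7-a->q10 q7-b->q12 q7-c->q11 q8-a->q10 q8-b->q10 q8-c->q13 q9-a->q10 q9-b->q12 q9-c->q11 q10-a->q14 q10-b->q14 q10-c->q15 q11-a->q14 q11-b->q16 q11-c->q15 q12-a->q14 q12-b->q14 q12-c->q17 q13-a->q14 q13-b->q16 q13-c->q15 q14-a->q18 q14-b->q18 q14-c->q19 q15-a->q18 q15-b->q20 q15-c->q19 q16-a->q18 q16-b->q18 q16-c->q21 q17-a->q18 q17-b->q20 q17-c->q19 q18-a->q18 q18-b->q18 q18-c->q19 q19-a->q18 q19-b->q20 q19-c->q19 q20-a->q18 q20-b->q18 q20-c->q21 q21-a->q18 q21-b->q20 q21-c->q19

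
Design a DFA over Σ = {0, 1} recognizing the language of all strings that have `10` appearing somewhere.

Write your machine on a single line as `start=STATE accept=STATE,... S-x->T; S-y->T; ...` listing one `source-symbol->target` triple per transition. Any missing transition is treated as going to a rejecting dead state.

start=s0; accept=s2; s0-0->s0; s0-1->s1; s1-0->s2; s1-1->s1; s2-0->s2; s2-1->s2

States s0..s1 record the length of the longest prefix of `10` that matches the current input suffix. Reaching s2 means `10` has been seen, and we stay there forever. Accept from s2.
With 3 states:
        0   1  
>  s0   s0  s1 
   s1   s2  s1 
 * s2   s2  s2 
(> = start, * = accepting)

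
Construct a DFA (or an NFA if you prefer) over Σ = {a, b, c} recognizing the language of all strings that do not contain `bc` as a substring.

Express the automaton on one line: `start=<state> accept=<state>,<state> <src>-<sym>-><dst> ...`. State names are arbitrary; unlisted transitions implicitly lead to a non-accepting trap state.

start=q0 accept=q0,q1 q0-a->q0 q0-b->q1 q0-c->q0 q1-a->q0 q1-b->q1 q1-c->q2 q2-a->q2 q2-b->q2 q2-c->q2

Track partial matches of the forbidden pattern `bc`. State q2 is a dead state reached once `bc` has occurred; every other state accepts. q0 means no part of `bc` is currently matched.
3 states suffice.
        a   b   c  
>* q0   q0  q1  q0 
 * q1   q0  q1  q2 
   q2   q2  q2  q2 
(> = start, * = accepting)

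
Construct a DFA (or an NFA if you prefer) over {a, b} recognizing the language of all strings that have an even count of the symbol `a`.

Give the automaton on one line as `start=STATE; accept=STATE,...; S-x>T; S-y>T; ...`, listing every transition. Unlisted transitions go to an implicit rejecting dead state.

start=q0; accept=q0; q0-a>q1; q0-b>q0; q1-a>q0; q1-b>q1

Keep the running count of `a`s modulo 2: each `a` advances along the cycle q0 → q1 → q0 while other symbols loop. Accept at q0.
2 states suffice.
        a   b  
>* q0   q1  q0 
   q1   q0  q1 
(> = start, * = accepting)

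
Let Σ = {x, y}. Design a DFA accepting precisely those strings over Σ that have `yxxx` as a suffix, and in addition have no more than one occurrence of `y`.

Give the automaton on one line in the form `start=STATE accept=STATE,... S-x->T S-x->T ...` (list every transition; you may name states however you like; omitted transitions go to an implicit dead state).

Build one automaton per condition and run them in lockstep. The first has 5 states tracking how much of the suffix `yxxx` has currently been matched; the second has 3 states tracking the count of `y`s, saturating at 2. A product state is a pair (one from each), accepting exactly when both do. After merging equivalent states the machine shrinks.
With 6 states:
        x   y  
>  q0   q0  q1 
   q1   q2  q3 
   q2   q4  q3 
   q3   q3  q3 
   q4   q5  q3 
 * q5   q3  q3 
(> = start, * = accepting)

start=q0 accept=q5 q0-x->q0 q0-y->q1 q1-x->q2 q1-y->q3 q2-x->q4 q2-y->q3 q3-x->q3 q3-y->q3 q4-x->q5 q4-y->q3 q5-x->q3 q5-y->q3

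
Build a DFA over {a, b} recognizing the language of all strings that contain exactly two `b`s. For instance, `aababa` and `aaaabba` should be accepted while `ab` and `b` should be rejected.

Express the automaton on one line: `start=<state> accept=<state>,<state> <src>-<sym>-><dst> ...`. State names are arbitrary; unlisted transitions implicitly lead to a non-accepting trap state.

Only the number of `b`s matters, and only up to 3. Make a chain q0 → q1 → q2 → q3 advanced by each `b` (with q3 absorbing); every other symbol self-loops. The accepting set is {q2}.
With 4 states:
        a   b  
>  q0   q0  q1 
   q1   q1  q2 
 * q2   q2  q3 
   q3   q3  q3 
(> = start, * = accepting)

start=q0 accept=q2 q0-a->q0 q0-b->q1 q1-a->q1 q1-b->q2 q2-a->q2 q2-b->q3 q3-a->q3 q3-b->q3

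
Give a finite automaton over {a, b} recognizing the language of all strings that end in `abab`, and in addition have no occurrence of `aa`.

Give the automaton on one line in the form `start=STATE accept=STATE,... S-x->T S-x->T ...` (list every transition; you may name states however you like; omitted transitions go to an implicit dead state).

Handle the two conditions separately and then intersect. The first has 5 states tracking how much of the suffix `abab` has currently been matched; the second has 3 states tracking partial matches of the forbidden pattern `aa`. A product state is a pair (one from each), accepting exactly when both do.
        a   b  
>  q0   q1  q0 
   q1   q2  q3 
   q2   q2  q4 
   q3   q5  q0 
   q4   q6  q7 
   q5   q2  q8 
   q6   q2  q9 
   q7   q2  q7 
 * q8   q5  q0 
   q9   q6  q7 
(> = start, * = accepting)

start=q0 accept=q8 q0-a->q1 q0-b->q0 q1-a->q2 q1-b->q3 q2-a->q2 q2-b->q4 q3-a->q5 q3-b->q0 q4-a->q6 q4-b->q7 q5-a->q2 q5-b->q8 q6-a->q2 q6-b->q9 q7-a->q2 q7-b->q7 q8-a->q5 q8-b->q0 q9-a->q6 q9-b->q7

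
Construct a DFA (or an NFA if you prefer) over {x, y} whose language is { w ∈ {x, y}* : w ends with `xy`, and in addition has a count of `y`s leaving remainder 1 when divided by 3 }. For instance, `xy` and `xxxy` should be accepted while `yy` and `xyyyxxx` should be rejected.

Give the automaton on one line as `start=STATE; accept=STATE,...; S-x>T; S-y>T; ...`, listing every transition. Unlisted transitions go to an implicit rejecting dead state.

Handle the two conditions separately and then intersect. The first has 3 states tracking how much of the suffix `xy` has currently been matched; the second has 3 states tracking the count of `y`s modulo 3. A product state is a pair (one from each), accepting exactly when both do.
9 states suffice.
       x  y 
>  A   B  C 
   B   B  D 
   C   E  F 
 * D   E  F 
   E   E  G 
   F   H  A 
   G   H  A 
   H   H  I 
   I   B  C 
(> = start, * = accepting)

start=A; accept=D; A-x>B; A-y>C; B-x>B; B-y>D; C-x>E; C-y>F; D-x>E; D-y>F; E-x>E; E-y>G; F-x>H; F-y>A; G-x>H; G-y>A; H-x>H; H-y>I; I-x>B; I-y>C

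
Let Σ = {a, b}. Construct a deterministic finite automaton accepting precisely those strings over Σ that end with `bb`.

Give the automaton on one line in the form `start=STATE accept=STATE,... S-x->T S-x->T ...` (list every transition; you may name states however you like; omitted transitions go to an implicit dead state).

start=S0 accept=S2 S0-a->S0 S0-b->S1 S1-a->S0 S1-b->S2 S2-a->S0 S2-b->S2

Remember how much of `bb` the current input suffix matches. State S0 means no match yet; S1 means the last symbol is `b`; S2 means the last 2 symbols are `bb`. Only S2 accepts. On a mismatch, fall back to the longest proper suffix that is still a prefix of `bb`.
3 states suffice.
        a   b  
>  S0   S0  S1 
   S1   S0  S2 
 * S2   S0  S2 
(> = start, * = accepting)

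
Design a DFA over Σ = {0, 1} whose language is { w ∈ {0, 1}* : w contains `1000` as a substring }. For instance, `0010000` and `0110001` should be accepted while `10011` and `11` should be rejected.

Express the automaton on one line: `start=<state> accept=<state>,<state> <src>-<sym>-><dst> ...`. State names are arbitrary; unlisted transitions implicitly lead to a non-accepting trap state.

States q0..q3 record the length of the longest prefix of `1000` that matches the current input suffix. Reaching q4 means `1000` has been seen, and we stay there forever. Accept from q4.
5 states suffice.
        0   1  
>  q0   q0  q1 
   q1   q2  q1 
   q2   q3  q1 
   q3   q4  q1 
 * q4   q4  q4 
(> = start, * = accepting)

start=q0 accept=q4 q0-0->q0 q0-1->q1 q1-0->q2 q1-1->q1 q2-0->q3 q2-1->q1 q3-0->q4 q3-1->q1 q4-0->q4 q4-1->q4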